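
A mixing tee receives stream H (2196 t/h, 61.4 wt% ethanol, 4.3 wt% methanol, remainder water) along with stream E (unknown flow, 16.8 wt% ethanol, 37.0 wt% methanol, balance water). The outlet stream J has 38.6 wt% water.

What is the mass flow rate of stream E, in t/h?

Let E be the unknown flow. Total out = 2196 + E.
water balance: 753.23 + 0.462·E = 0.386·(2196 + E)
(0.462 − 0.386)·E = 0.386×2196 − 753.23 = 94.428
E = 94.428 / 0.076 = 1242.5 t/h

1242 t/h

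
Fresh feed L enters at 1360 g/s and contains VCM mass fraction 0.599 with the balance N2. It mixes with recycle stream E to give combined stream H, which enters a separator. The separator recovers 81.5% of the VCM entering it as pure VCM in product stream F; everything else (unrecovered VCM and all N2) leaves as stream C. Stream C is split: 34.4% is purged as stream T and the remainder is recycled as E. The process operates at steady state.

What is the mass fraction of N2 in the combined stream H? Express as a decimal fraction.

N2 enters only via L and leaves only via the purge: 1360×0.401 = 0.344×(N2 in C), and the separator passes all N2, so N2 in H = N2 in C = 1585.3 g/s.
VCM in H: m_A = 1360×0.599 + (1−0.344)·(1−0.815)·m_A, so m_A = 814.64/0.8786 = 927.16 g/s.
H = 927.16 + 1585.3 = 2512.5 g/s.
N2 fraction in H = 1585.3/2512.5 = 0.631.

0.631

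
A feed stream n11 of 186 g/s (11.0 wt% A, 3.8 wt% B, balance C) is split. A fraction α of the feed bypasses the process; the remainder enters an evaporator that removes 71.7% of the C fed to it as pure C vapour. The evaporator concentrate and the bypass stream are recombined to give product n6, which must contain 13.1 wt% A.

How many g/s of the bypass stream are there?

All 186×0.110 = 20.46 g/s of A reaches n6, so n6 = 20.46/0.131 = 156.18 g/s and vapour = 29.817 g/s.
The evaporator receives (1−α)·186 of feed at 0.852 C and removes 0.717 of that C:
0.717×0.852×(1−α)×186 = 29.817
(1−α) = 29.817/113.62 = 0.2624;  α = 0.7376.
Bypass flow = 0.7376×186 = 137.19 g/s.

137.2 g/s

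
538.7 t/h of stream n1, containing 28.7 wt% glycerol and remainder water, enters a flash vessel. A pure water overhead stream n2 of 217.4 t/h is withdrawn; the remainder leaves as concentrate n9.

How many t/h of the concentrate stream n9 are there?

Concentrate = 538.7 − 217.4 = 321.3 t/h.

321.3 t/h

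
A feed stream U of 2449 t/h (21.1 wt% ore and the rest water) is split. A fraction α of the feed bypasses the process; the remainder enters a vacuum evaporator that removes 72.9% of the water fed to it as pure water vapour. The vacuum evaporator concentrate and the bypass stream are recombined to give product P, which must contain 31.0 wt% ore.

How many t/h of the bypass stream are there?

All 2449×0.211 = 516.74 t/h of ore reaches P, so P = 516.74/0.310 = 1666.9 t/h and vapour = 782.1 t/h.
The evaporator receives (1−α)·2449 of feed at 0.789 water and removes 0.729 of that water:
0.729×0.789×(1−α)×2449 = 782.1
(1−α) = 782.1/1408.6 = 0.5552;  α = 0.4448.
Bypass flow = 0.4448×2449 = 1089.3 t/h.

1089 t/h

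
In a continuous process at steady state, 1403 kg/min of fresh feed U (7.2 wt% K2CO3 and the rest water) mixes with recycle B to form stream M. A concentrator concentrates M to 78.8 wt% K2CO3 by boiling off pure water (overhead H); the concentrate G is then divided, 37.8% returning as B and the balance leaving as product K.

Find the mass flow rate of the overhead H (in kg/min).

1275 kg/min

Overall K2CO3 balance (none leaves overhead): K2CO3 in fresh feed = K2CO3 in product, i.e. 1403×0.072 = (1−0.378)·G·0.788.
G = 101.02/(0.788×0.622) = 206.1 kg/min.
Recycle B = 0.378×206.1 = 77.905 kg/min.
Combined feed M = 1403 + 77.905 = 1480.9 kg/min.
Overhead H = M − G = 1480.9 − 206.1 = 1274.8 kg/min.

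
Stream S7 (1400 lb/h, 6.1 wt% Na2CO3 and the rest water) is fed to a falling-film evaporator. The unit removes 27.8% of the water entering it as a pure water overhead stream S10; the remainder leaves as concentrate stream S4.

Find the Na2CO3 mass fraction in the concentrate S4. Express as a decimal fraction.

0.083

Na2CO3 is not removed: 1400×0.061 = 85.4 lb/h of Na2CO3 enters S4.
water entering = 1400×0.939 = 1314.6 lb/h; overhead removed = 0.278×1314.6 = 365.46 lb/h.
Concentrate = 1400 − 365.46 = 1034.5 lb/h.
Mass fraction = 85.4/1034.5 = 0.083.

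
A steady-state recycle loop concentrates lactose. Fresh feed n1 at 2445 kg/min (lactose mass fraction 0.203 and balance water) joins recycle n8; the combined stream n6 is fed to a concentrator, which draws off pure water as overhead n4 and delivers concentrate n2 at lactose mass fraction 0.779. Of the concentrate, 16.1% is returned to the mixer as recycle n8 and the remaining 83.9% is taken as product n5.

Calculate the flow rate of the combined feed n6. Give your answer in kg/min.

2567 kg/min

Overall lactose balance (none leaves overhead): lactose in fresh feed = lactose in product, i.e. 2445×0.203 = (1−0.161)·n2·0.779.
n2 = 496.34/(0.779×0.839) = 759.41 kg/min.
Recycle n8 = 0.161×759.41 = 122.26 kg/min.
Combined feed n6 = 2445 + 122.26 = 2567.3 kg/min.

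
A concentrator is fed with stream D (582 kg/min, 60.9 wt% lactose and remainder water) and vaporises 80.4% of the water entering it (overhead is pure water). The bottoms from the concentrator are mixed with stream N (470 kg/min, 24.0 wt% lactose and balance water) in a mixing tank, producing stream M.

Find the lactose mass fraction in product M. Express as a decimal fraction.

Vapour removed = 0.804×0.391×582 = 182.96 kg/min; concentrate = 399.04 kg/min.
lactose reaching the mixer = 354.44 (from concentrate) + 470×0.240 = 467.24 kg/min.
Product flow = 399.04 + 470 = 869.04 kg/min; lactose fraction = 0.538.

0.538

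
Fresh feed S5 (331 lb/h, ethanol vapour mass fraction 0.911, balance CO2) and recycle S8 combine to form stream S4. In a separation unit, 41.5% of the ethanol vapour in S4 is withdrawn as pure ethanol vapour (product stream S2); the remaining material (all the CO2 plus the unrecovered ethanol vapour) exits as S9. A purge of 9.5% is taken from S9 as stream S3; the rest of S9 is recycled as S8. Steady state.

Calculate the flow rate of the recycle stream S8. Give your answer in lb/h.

619.9 lb/h

CO2 enters only via S5 and leaves only via the purge: 331×0.089 = 0.095×(CO2 in S9), and the separation unit passes all CO2, so CO2 in S4 = CO2 in S9 = 310.09 lb/h.
ethanol vapour in S4: m_A = 331×0.911 + (1−0.095)·(1−0.415)·m_A, so m_A = 301.54/0.4706 = 640.79 lb/h.
S9 = (1−0.415)×640.79 + 310.09 = 684.96 lb/h.
Recycle S8 = (1−0.095)×684.96 = 619.89 lb/h.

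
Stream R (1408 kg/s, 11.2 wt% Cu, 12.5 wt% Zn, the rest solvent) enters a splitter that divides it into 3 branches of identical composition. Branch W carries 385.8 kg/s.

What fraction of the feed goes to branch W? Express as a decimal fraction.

Fraction to W = 385.8/1408 = 0.2740.

0.274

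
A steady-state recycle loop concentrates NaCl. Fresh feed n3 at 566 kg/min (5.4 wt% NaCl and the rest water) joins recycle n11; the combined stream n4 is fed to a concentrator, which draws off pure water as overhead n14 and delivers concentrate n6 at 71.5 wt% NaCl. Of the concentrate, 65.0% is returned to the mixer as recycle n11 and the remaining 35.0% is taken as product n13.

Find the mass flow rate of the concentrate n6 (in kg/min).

Overall NaCl balance (none leaves overhead): NaCl in fresh feed = NaCl in product, i.e. 566×0.054 = (1−0.650)·n6·0.715.
n6 = 30.564/(0.715×0.350) = 122.13 kg/min.

122.1 kg/min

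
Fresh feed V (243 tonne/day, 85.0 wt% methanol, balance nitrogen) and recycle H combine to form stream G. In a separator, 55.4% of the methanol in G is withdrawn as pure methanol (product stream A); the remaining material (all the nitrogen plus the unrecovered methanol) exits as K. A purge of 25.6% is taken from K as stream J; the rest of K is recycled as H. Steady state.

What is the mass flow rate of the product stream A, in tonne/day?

171.3 tonne/day

methanol in G: m_A = 243×0.850 + (1−0.256)·(1−0.554)·m_A, so m_A = 206.55/0.6682 = 309.13 tonne/day.
Product A = 0.554×309.13 = 171.26 tonne/day.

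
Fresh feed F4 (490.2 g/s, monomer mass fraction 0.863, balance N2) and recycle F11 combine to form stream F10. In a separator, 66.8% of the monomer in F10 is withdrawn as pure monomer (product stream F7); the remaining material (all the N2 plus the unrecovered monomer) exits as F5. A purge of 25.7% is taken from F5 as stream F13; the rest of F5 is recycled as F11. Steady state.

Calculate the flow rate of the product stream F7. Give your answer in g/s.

375.1 g/s

monomer in F10: m_A = 490.2×0.863 + (1−0.257)·(1−0.668)·m_A, so m_A = 423.04/0.7533 = 561.57 g/s.
Product F7 = 0.668×561.57 = 375.13 g/s.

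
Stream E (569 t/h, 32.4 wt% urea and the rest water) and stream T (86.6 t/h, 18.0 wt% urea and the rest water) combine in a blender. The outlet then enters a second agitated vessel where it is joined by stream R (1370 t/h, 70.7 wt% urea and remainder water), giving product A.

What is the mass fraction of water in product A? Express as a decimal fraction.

0.4231

Overall, product flow = 2025.6 t/h.
water in = 569×0.676 + 86.6×0.820 + 1370×0.293 = 857.07 t/h.
water fraction in A = 0.4231.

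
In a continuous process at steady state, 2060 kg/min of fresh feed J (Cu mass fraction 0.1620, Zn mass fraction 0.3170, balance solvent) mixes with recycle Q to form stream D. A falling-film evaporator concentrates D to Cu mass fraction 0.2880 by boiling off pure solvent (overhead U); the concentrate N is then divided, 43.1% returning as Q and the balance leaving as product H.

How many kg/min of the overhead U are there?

Overall Cu balance (none leaves overhead): Cu in fresh feed = Cu in product, i.e. 2060×0.162 = (1−0.431)·N·0.288.
N = 333.72/(0.288×0.569) = 2036.5 kg/min.
Recycle Q = 0.431×2036.5 = 877.72 kg/min.
Combined feed D = 2060 + 877.72 = 2937.7 kg/min.
Overhead U = D − N = 2937.7 − 2036.5 = 901.25 kg/min.

901.2 kg/min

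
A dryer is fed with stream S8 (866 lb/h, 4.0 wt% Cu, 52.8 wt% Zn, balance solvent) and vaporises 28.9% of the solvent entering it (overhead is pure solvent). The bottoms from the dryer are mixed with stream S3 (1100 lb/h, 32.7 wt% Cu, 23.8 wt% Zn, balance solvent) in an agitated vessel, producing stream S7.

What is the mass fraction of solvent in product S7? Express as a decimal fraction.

0.401

Vapour removed = 0.289×0.432×866 = 108.12 lb/h; concentrate = 757.88 lb/h.
solvent reaching the mixer = 265.99 (from concentrate) + 1100×0.435 = 744.49 lb/h.
Product flow = 757.88 + 1100 = 1857.9 lb/h; solvent fraction = 0.401.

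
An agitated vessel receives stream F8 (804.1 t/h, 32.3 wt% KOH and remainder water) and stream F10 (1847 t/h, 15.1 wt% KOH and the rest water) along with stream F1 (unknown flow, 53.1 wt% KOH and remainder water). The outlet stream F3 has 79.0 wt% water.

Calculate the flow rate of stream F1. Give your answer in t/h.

56.42 t/h

Let F1 be the unknown flow. Total out = 2651.1 + F1.
water balance: 2112.5 + 0.469·F1 = 0.790·(2651.1 + F1)
(0.469 − 0.790)·F1 = 0.790×2651.1 − 2112.5 = -18.11
F1 = -18.11 / -0.321 = 56.417 t/h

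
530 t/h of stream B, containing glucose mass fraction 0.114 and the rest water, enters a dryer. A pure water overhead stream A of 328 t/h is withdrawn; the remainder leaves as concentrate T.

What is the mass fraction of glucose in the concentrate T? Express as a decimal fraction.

glucose is not removed: 530×0.114 = 60.42 t/h of glucose enters T.
Concentrate = 530 − 328 = 202 t/h.
Mass fraction = 60.42/202 = 0.299.

0.299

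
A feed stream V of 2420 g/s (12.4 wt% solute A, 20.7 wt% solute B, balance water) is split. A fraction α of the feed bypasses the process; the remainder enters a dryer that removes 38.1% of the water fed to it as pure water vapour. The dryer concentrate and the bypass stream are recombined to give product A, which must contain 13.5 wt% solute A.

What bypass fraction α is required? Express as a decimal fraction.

0.680

All 2420×0.124 = 300.08 g/s of solute A reaches A, so A = 300.08/0.135 = 2222.8 g/s and vapour = 197.19 g/s.
The evaporator receives (1−α)·2420 of feed at 0.669 water and removes 0.381 of that water:
0.381×0.669×(1−α)×2420 = 197.19
(1−α) = 197.19/616.83 = 0.3197;  α = 0.6803.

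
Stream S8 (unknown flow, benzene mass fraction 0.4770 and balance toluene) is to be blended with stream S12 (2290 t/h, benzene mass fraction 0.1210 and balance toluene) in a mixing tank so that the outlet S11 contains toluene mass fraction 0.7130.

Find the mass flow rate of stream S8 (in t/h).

2001 t/h

Let S8 be the unknown flow. Total out = 2290 + S8.
toluene balance: 2012.9 + 0.523·S8 = 0.713·(2290 + S8)
(0.523 − 0.713)·S8 = 0.713×2290 − 2012.9 = -380.14
S8 = -380.14 / -0.190 = 2000.7 t/h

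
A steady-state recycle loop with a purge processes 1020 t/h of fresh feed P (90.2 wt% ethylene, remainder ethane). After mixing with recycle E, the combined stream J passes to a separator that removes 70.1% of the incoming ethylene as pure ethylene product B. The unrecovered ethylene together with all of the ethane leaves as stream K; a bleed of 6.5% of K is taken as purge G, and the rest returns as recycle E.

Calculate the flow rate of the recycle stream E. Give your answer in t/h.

1795 t/h

ethane enters only via P and leaves only via the purge: 1020×0.098 = 0.065×(ethane in K), and the separator passes all ethane, so ethane in J = ethane in K = 1537.8 t/h.
ethylene in J: m_A = 1020×0.902 + (1−0.065)·(1−0.701)·m_A, so m_A = 920.04/0.7204 = 1277.1 t/h.
K = (1−0.701)×1277.1 + 1537.8 = 1919.7 t/h.
Recycle E = (1−0.065)×1919.7 = 1794.9 t/h.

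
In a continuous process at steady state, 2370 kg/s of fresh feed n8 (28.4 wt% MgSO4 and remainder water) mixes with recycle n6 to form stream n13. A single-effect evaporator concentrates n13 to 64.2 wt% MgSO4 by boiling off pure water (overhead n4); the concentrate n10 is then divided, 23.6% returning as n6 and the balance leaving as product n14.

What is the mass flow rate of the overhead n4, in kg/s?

Overall MgSO4 balance (none leaves overhead): MgSO4 in fresh feed = MgSO4 in product, i.e. 2370×0.284 = (1−0.236)·n10·0.642.
n10 = 673.08/(0.642×0.764) = 1372.3 kg/s.
Recycle n6 = 0.236×1372.3 = 323.85 kg/s.
Combined feed n13 = 2370 + 323.85 = 2693.9 kg/s.
Overhead n4 = n13 − n10 = 2693.9 − 1372.3 = 1321.6 kg/s.

1322 kg/s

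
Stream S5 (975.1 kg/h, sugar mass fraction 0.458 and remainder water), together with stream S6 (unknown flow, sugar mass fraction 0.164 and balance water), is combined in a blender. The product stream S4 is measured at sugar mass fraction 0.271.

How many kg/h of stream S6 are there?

1704 kg/h

Let S6 be the unknown flow. Total out = 975.1 + S6.
sugar balance: 446.6 + 0.164·S6 = 0.271·(975.1 + S6)
(0.164 − 0.271)·S6 = 0.271×975.1 − 446.6 = -182.34
S6 = -182.34 / -0.107 = 1704.1 kg/h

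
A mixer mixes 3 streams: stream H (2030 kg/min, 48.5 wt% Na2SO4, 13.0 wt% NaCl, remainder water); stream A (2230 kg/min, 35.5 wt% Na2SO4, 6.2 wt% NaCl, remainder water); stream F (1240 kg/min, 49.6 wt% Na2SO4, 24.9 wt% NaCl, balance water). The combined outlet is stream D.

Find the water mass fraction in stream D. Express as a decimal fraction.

0.4360

Total flow out = 2030 + 2230 + 1240 = 5500 kg/min.
water in = 2030×0.385 + 2230×0.583 + 1240×0.255 = 2397.8 kg/min.
water mass fraction in D = 2397.8/5500 = 0.4360.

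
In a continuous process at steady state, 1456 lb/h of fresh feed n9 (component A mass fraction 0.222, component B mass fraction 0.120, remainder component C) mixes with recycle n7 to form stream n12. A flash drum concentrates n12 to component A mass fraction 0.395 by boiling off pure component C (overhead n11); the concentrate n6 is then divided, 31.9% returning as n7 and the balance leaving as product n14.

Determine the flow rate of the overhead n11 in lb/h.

Overall component A balance (none leaves overhead): component A in fresh feed = component A in product, i.e. 1456×0.222 = (1−0.319)·n6·0.395.
n6 = 323.23/(0.395×0.681) = 1201.6 lb/h.
Recycle n7 = 0.319×1201.6 = 383.32 lb/h.
Combined feed n12 = 1456 + 383.32 = 1839.3 lb/h.
Overhead n11 = n12 − n6 = 1839.3 − 1201.6 = 637.69 lb/h.

637.7 lb/h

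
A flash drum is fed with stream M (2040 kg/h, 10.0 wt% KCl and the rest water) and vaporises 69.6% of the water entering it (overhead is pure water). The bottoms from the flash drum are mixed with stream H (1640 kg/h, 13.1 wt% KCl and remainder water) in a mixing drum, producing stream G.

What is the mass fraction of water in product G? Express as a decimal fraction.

Vapour removed = 0.696×0.900×2040 = 1277.9 kg/h; concentrate = 762.14 kg/h.
water reaching the mixer = 558.14 (from concentrate) + 1640×0.869 = 1983.3 kg/h.
Product flow = 762.14 + 1640 = 2402.1 kg/h; water fraction = 0.8256.

0.8256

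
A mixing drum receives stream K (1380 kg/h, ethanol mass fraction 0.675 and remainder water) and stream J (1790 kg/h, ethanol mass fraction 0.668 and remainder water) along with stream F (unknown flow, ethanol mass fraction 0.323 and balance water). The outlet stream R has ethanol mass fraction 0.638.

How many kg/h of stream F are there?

332.6 kg/h

Let F be the unknown flow. Total out = 3170 + F.
ethanol balance: 2127.2 + 0.323·F = 0.638·(3170 + F)
(0.323 − 0.638)·F = 0.638×3170 − 2127.2 = -104.76
F = -104.76 / -0.315 = 332.57 kg/h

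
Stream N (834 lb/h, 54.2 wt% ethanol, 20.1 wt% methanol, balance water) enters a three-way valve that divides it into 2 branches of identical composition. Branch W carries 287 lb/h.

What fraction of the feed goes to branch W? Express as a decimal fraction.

0.344

Fraction to W = 287/834 = 0.3441.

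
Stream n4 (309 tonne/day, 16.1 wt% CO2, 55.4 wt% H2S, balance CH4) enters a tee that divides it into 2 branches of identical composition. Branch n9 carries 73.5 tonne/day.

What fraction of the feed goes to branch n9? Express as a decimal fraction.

Fraction to n9 = 73.5/309 = 0.2379.

0.238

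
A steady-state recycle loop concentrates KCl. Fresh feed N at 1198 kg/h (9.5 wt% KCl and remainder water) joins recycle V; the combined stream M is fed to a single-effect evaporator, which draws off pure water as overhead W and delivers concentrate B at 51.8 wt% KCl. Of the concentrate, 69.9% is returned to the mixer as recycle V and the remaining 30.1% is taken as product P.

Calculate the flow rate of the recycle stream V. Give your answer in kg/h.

510.2 kg/h

Overall KCl balance (none leaves overhead): KCl in fresh feed = KCl in product, i.e. 1198×0.095 = (1−0.699)·B·0.518.
B = 113.81/(0.518×0.301) = 729.93 kg/h.
Recycle V = 0.699×729.93 = 510.22 kg/h.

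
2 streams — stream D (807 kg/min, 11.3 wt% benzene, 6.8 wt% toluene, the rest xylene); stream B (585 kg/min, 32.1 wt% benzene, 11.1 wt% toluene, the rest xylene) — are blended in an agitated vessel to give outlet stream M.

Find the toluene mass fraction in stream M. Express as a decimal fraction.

Total flow out = 807 + 585 = 1392 kg/min.
toluene in = 807×0.068 + 585×0.111 = 119.81 kg/min.
toluene mass fraction in M = 119.81/1392 = 0.086.

0.086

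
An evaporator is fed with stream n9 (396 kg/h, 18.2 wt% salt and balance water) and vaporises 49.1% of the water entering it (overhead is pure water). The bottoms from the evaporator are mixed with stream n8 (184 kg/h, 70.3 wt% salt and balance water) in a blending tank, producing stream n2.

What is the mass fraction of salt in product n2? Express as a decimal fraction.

Vapour removed = 0.491×0.818×396 = 159.05 kg/h; concentrate = 236.95 kg/h.
salt reaching the mixer = 72.072 (from concentrate) + 184×0.703 = 201.42 kg/h.
Product flow = 236.95 + 184 = 420.95 kg/h; salt fraction = 0.478.

0.478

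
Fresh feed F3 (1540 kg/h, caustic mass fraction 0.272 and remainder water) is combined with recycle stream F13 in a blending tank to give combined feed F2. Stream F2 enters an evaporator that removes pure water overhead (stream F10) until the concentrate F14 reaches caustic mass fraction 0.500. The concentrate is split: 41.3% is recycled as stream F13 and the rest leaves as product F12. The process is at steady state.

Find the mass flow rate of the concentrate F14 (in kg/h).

1427 kg/h

Overall caustic balance (none leaves overhead): caustic in fresh feed = caustic in product, i.e. 1540×0.272 = (1−0.413)·F14·0.500.
F14 = 418.88/(0.500×0.587) = 1427.2 kg/h.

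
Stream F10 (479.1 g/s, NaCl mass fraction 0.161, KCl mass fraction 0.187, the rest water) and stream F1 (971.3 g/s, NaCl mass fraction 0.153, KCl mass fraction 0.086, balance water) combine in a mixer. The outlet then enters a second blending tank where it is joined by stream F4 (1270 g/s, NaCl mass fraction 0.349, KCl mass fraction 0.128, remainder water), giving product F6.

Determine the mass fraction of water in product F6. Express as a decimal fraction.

Overall, product flow = 2720.4 g/s.
water in = 479.1×0.652 + 971.3×0.761 + 1270×0.523 = 1715.7 g/s.
water fraction in F6 = 0.631.

0.631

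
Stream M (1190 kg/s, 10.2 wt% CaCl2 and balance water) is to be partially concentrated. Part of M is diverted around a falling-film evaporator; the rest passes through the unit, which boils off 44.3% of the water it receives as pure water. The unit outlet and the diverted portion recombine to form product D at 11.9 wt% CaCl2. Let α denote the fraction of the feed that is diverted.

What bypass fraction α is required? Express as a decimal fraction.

0.641

All 1190×0.102 = 121.38 kg/s of CaCl2 reaches D, so D = 121.38/0.119 = 1020 kg/s and vapour = 170 kg/s.
The evaporator receives (1−α)·1190 of feed at 0.898 water and removes 0.443 of that water:
0.443×0.898×(1−α)×1190 = 170
(1−α) = 170/473.4 = 0.3591;  α = 0.6409.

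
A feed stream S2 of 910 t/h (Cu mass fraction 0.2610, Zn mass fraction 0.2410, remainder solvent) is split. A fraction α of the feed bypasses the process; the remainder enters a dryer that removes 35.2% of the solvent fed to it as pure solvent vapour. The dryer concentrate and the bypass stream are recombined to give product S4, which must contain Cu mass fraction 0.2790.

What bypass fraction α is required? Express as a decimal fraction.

All 910×0.261 = 237.51 t/h of Cu reaches S4, so S4 = 237.51/0.279 = 851.29 t/h and vapour = 58.71 t/h.
The evaporator receives (1−α)·910 of feed at 0.498 solvent and removes 0.352 of that solvent:
0.352×0.498×(1−α)×910 = 58.71
(1−α) = 58.71/159.52 = 0.3680;  α = 0.6320.

0.632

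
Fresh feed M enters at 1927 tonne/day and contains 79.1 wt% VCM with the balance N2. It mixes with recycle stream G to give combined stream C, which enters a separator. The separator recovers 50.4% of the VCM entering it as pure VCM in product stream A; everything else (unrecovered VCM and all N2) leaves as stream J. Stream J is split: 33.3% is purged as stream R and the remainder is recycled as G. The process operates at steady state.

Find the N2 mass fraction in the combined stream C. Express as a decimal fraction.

0.347

N2 enters only via M and leaves only via the purge: 1927×0.209 = 0.333×(N2 in J), and the separator passes all N2, so N2 in C = N2 in J = 1209.4 tonne/day.
VCM in C: m_A = 1927×0.791 + (1−0.333)·(1−0.504)·m_A, so m_A = 1524.3/0.6692 = 2277.8 tonne/day.
C = 2277.8 + 1209.4 = 3487.3 tonne/day.
N2 fraction in C = 1209.4/3487.3 = 0.347.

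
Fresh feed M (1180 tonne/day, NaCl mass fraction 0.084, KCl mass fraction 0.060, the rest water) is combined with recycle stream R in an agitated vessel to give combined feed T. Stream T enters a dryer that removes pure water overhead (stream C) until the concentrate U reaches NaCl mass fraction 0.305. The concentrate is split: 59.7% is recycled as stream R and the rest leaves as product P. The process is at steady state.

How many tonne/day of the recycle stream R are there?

481.4 tonne/day

Overall NaCl balance (none leaves overhead): NaCl in fresh feed = NaCl in product, i.e. 1180×0.084 = (1−0.597)·U·0.305.
U = 99.12/(0.305×0.403) = 806.41 tonne/day.
Recycle R = 0.597×806.41 = 481.43 tonne/day.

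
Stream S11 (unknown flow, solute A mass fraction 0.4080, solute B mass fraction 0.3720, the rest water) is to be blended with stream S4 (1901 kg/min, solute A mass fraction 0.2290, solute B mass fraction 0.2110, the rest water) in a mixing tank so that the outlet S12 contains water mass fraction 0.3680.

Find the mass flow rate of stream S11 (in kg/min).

Let S11 be the unknown flow. Total out = 1901 + S11.
water balance: 1064.6 + 0.220·S11 = 0.368·(1901 + S11)
(0.220 − 0.368)·S11 = 0.368×1901 − 1064.6 = -364.99
S11 = -364.99 / -0.148 = 2466.2 kg/min

2466 kg/min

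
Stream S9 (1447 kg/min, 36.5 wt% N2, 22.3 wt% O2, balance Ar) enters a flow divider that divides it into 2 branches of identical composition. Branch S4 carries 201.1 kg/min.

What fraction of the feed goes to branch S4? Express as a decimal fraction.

0.139

Fraction to S4 = 201.1/1447 = 0.1390.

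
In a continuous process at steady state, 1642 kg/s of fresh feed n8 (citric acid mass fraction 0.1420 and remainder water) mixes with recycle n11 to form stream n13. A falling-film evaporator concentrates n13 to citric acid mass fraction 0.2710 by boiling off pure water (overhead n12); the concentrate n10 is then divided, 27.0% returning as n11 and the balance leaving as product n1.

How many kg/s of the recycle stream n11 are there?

Overall citric acid balance (none leaves overhead): citric acid in fresh feed = citric acid in product, i.e. 1642×0.142 = (1−0.270)·n10·0.271.
n10 = 233.16/(0.271×0.730) = 1178.6 kg/s.
Recycle n11 = 0.270×1178.6 = 318.22 kg/s.

318.2 kg/s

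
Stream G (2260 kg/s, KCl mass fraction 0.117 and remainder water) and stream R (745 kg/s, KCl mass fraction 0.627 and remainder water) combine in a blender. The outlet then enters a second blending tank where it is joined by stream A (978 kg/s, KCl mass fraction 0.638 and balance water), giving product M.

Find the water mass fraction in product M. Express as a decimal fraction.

0.660

Overall, product flow = 3983 kg/s.
water in = 2260×0.883 + 745×0.373 + 978×0.362 = 2627.5 kg/s.
water fraction in M = 0.660.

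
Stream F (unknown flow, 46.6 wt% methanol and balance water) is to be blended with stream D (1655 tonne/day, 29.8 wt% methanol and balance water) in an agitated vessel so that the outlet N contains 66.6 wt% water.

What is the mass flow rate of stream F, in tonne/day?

451.4 tonne/day

Let F be the unknown flow. Total out = 1655 + F.
water balance: 1161.8 + 0.534·F = 0.666·(1655 + F)
(0.534 − 0.666)·F = 0.666×1655 − 1161.8 = -59.58
F = -59.58 / -0.132 = 451.36 tonne/day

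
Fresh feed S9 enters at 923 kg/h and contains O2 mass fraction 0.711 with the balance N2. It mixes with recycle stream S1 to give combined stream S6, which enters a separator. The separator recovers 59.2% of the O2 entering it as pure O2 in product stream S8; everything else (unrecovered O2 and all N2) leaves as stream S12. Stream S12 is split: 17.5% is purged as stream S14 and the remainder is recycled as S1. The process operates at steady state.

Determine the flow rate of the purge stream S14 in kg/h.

337.4 kg/h

N2 enters only via S9 and leaves only via the purge: 923×0.289 = 0.175×(N2 in S12), and the separator passes all N2, so N2 in S6 = N2 in S12 = 1524.3 kg/h.
O2 in S6: m_A = 923×0.711 + (1−0.175)·(1−0.592)·m_A, so m_A = 656.25/0.6634 = 989.23 kg/h.
S12 = (1−0.592)×989.23 + 1524.3 = 1927.9 kg/h.
Purge S14 = 0.175×1927.9 = 337.38 kg/h.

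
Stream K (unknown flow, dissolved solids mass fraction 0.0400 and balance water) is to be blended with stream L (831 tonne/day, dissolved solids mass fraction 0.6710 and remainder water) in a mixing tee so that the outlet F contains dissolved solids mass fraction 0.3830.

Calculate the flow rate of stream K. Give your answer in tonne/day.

Let K be the unknown flow. Total out = 831 + K.
dissolved solids balance: 557.6 + 0.040·K = 0.383·(831 + K)
(0.040 − 0.383)·K = 0.383×831 − 557.6 = -239.33
K = -239.33 / -0.343 = 697.75 tonne/day

697.7 tonne/day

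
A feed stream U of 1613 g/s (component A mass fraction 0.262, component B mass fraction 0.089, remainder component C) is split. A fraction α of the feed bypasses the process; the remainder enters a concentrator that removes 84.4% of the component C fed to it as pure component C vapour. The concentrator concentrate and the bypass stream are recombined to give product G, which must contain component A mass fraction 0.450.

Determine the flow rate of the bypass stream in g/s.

382.8 g/s

All 1613×0.262 = 422.61 g/s of component A reaches G, so G = 422.61/0.450 = 939.12 g/s and vapour = 673.88 g/s.
The evaporator receives (1−α)·1613 of feed at 0.649 component C and removes 0.844 of that component C:
0.844×0.649×(1−α)×1613 = 673.88
(1−α) = 673.88/883.53 = 0.7627;  α = 0.2373.
Bypass flow = 0.2373×1613 = 382.75 g/s.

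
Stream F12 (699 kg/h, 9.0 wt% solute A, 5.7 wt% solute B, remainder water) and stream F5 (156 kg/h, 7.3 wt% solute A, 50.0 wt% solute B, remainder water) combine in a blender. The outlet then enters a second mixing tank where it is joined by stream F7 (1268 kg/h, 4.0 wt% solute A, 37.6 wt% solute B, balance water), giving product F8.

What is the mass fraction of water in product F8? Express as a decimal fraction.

0.661

Overall, product flow = 2123 kg/h.
water in = 699×0.853 + 156×0.427 + 1268×0.584 = 1403.4 kg/h.
water fraction in F8 = 0.661.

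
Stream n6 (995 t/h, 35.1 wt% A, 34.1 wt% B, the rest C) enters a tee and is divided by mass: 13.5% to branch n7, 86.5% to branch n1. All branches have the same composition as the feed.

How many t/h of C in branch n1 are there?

Branch n1 total = 0.865×995 = 860.67 t/h.
C in n1 = 0.308×860.67 = 265.09 t/h.

265.1 t/h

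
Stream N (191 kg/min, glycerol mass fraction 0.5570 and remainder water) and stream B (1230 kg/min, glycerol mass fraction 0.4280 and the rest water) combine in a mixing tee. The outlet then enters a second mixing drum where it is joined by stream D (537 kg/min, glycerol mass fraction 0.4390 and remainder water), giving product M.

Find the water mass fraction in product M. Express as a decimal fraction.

Overall, product flow = 1958 kg/min.
water in = 191×0.443 + 1230×0.572 + 537×0.561 = 1089.4 kg/min.
water fraction in M = 0.5564.

0.5564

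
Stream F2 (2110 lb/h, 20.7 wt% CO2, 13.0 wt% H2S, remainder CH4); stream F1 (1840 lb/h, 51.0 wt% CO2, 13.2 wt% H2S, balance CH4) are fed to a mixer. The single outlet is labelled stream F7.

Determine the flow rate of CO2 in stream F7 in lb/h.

CO2 out = CO2 in = 2110×0.207 + 1840×0.510 = 1375.2 lb/h.

1375 lb/h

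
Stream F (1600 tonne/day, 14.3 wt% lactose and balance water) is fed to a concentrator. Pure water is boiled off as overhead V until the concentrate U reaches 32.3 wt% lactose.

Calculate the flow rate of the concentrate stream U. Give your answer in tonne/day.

lactose is conserved: 1600×0.143 = 228.8 tonne/day all reports to the concentrate.
Concentrate = 228.8/(target fraction) = 708.36 tonne/day.

708.4 tonne/day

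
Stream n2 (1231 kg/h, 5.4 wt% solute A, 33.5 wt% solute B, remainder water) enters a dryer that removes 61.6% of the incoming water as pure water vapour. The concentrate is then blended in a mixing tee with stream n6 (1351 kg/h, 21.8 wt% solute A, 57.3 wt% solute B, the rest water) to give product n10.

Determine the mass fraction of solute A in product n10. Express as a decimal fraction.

Vapour removed = 0.616×0.611×1231 = 463.32 kg/h; concentrate = 767.68 kg/h.
solute A reaching the mixer = 66.474 (from concentrate) + 1351×0.218 = 360.99 kg/h.
Product flow = 767.68 + 1351 = 2118.7 kg/h; solute A fraction = 0.170.

0.170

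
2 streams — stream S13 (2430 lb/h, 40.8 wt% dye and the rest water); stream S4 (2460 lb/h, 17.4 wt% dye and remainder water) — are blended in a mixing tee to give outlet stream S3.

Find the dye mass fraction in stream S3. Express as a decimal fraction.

0.290

Total flow out = 2430 + 2460 = 4890 lb/h.
dye in = 2430×0.408 + 2460×0.174 = 1419.5 lb/h.
dye mass fraction in S3 = 1419.5/4890 = 0.290.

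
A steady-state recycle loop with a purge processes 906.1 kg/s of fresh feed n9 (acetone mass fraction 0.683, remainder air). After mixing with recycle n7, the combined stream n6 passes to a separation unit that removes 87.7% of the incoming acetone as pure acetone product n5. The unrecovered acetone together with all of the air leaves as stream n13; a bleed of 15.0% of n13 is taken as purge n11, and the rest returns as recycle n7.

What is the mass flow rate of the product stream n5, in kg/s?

606.1 kg/s

acetone in n6: m_A = 906.1×0.683 + (1−0.150)·(1−0.877)·m_A, so m_A = 618.87/0.8954 = 691.12 kg/s.
Product n5 = 0.877×691.12 = 606.12 kg/s.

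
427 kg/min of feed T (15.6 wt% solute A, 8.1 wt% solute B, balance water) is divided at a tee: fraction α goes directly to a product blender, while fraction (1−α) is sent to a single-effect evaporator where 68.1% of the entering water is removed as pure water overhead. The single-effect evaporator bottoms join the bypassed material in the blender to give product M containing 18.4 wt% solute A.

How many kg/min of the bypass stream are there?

All 427×0.156 = 66.612 kg/min of solute A reaches M, so M = 66.612/0.184 = 362.02 kg/min and vapour = 64.978 kg/min.
The evaporator receives (1−α)·427 of feed at 0.763 water and removes 0.681 of that water:
0.681×0.763×(1−α)×427 = 64.978
(1−α) = 64.978/221.87 = 0.2929;  α = 0.7071.
Bypass flow = 0.7071×427 = 301.95 kg/min.

301.9 kg/min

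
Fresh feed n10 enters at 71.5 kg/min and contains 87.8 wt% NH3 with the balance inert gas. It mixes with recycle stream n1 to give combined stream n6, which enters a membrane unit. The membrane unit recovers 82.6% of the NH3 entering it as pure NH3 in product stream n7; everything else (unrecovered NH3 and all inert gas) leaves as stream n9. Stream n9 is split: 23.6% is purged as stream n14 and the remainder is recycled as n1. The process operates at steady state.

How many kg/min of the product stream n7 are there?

NH3 in n6: m_A = 71.5×0.878 + (1−0.236)·(1−0.826)·m_A, so m_A = 62.777/0.8671 = 72.402 kg/min.
Product n7 = 0.826×72.402 = 59.804 kg/min.

59.8 kg/min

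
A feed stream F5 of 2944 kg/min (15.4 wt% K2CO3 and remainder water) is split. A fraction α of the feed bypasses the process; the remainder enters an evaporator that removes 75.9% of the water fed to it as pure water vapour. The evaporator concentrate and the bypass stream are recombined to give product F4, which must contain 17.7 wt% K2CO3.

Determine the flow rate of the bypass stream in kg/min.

2348 kg/min

All 2944×0.154 = 453.38 kg/min of K2CO3 reaches F4, so F4 = 453.38/0.177 = 2561.4 kg/min and vapour = 382.55 kg/min.
The evaporator receives (1−α)·2944 of feed at 0.846 water and removes 0.759 of that water:
0.759×0.846×(1−α)×2944 = 382.55
(1−α) = 382.55/1890.4 = 0.2024;  α = 0.7976.
Bypass flow = 0.7976×2944 = 2348.2 kg/min.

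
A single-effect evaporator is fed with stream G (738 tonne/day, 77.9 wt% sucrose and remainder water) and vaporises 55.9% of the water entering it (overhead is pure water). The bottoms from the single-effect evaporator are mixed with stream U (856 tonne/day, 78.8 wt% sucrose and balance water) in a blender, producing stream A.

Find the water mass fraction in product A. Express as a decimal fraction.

Vapour removed = 0.559×0.221×738 = 91.172 tonne/day; concentrate = 646.83 tonne/day.
water reaching the mixer = 71.926 (from concentrate) + 856×0.212 = 253.4 tonne/day.
Product flow = 646.83 + 856 = 1502.8 tonne/day; water fraction = 0.169.

0.169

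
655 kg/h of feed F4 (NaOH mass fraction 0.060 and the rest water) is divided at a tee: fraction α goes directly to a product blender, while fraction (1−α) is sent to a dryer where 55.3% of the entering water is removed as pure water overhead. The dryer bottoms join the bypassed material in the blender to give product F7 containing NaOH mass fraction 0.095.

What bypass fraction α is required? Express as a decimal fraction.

0.291

All 655×0.060 = 39.3 kg/h of NaOH reaches F7, so F7 = 39.3/0.095 = 413.68 kg/h and vapour = 241.32 kg/h.
The evaporator receives (1−α)·655 of feed at 0.940 water and removes 0.553 of that water:
0.553×0.940×(1−α)×655 = 241.32
(1−α) = 241.32/340.48 = 0.7087;  α = 0.2913.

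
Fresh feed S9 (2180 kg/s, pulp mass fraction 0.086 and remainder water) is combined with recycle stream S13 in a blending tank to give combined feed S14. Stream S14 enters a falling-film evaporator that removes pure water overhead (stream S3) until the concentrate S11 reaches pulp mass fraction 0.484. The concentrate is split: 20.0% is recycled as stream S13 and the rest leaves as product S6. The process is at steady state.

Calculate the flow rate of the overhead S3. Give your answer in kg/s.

1793 kg/s

Overall pulp balance (none leaves overhead): pulp in fresh feed = pulp in product, i.e. 2180×0.086 = (1−0.200)·S11·0.484.
S11 = 187.48/(0.484×0.800) = 484.19 kg/s.
Recycle S13 = 0.200×484.19 = 96.839 kg/s.
Combined feed S14 = 2180 + 96.839 = 2276.8 kg/s.
Overhead S3 = S14 − S11 = 2276.8 − 484.19 = 1792.6 kg/s.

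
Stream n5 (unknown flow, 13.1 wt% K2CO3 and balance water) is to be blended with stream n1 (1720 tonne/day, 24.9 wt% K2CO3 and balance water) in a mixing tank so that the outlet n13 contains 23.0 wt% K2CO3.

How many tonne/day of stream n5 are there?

Let n5 be the unknown flow. Total out = 1720 + n5.
K2CO3 balance: 428.28 + 0.131·n5 = 0.230·(1720 + n5)
(0.131 − 0.230)·n5 = 0.230×1720 − 428.28 = -32.68
n5 = -32.68 / -0.099 = 330.1 tonne/day

330.1 tonne/day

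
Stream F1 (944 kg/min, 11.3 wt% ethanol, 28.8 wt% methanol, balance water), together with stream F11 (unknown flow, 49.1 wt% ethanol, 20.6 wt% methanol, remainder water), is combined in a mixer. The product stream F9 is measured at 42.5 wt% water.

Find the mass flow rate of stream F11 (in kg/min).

1346 kg/min

Let F11 be the unknown flow. Total out = 944 + F11.
water balance: 565.46 + 0.303·F11 = 0.425·(944 + F11)
(0.303 − 0.425)·F11 = 0.425×944 − 565.46 = -164.26
F11 = -164.26 / -0.122 = 1346.4 kg/min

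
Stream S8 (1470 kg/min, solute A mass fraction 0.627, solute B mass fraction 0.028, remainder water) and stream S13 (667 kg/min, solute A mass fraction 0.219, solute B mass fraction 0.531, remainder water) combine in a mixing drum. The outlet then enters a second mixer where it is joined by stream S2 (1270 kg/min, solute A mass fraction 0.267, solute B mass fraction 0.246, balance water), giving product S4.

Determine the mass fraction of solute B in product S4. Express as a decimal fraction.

Overall, product flow = 3407 kg/min.
solute B in = 1470×0.028 + 667×0.531 + 1270×0.246 = 707.76 kg/min.
solute B fraction in S4 = 0.208.

0.208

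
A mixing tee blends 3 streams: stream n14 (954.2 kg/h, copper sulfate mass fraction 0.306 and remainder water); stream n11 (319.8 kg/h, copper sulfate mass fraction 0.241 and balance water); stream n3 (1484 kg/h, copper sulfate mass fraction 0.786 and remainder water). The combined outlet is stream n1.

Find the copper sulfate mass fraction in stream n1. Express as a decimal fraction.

Total flow out = 954.2 + 319.8 + 1484 = 2758 kg/h.
copper sulfate in = 954.2×0.306 + 319.8×0.241 + 1484×0.786 = 1535.5 kg/h.
copper sulfate mass fraction in n1 = 1535.5/2758 = 0.557.

0.557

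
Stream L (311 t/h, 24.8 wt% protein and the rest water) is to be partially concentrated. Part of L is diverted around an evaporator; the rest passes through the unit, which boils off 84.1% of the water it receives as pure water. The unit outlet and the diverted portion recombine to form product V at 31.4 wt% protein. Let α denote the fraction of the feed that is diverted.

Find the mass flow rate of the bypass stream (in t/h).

All 311×0.248 = 77.128 t/h of protein reaches V, so V = 77.128/0.314 = 245.63 t/h and vapour = 65.369 t/h.
The evaporator receives (1−α)·311 of feed at 0.752 water and removes 0.841 of that water:
0.841×0.752×(1−α)×311 = 65.369
(1−α) = 65.369/196.69 = 0.3324;  α = 0.6676.
Bypass flow = 0.6676×311 = 207.64 t/h.

207.6 t/h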